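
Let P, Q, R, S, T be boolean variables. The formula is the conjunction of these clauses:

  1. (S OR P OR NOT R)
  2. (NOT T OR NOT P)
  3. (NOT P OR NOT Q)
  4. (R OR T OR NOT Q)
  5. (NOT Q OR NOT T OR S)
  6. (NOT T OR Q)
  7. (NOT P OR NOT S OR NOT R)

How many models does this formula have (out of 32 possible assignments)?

9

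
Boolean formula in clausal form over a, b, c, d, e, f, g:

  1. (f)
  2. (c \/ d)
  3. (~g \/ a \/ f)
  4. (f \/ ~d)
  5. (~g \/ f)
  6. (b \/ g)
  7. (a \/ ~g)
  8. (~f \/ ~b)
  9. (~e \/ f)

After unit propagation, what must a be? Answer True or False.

True

(f) stands alone — f = True.
(~f \/ ~b) with f = True leaves only ~b, so b = False.
From (g \/ b) and b = False: g = True.
(a \/ ~g): since g = True, the clause reduces to (a). a = True.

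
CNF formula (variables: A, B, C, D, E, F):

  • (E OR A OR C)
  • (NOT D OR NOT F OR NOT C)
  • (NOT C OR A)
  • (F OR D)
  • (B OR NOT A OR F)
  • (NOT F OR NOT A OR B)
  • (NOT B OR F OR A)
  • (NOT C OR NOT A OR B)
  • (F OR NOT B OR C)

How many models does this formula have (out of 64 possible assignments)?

13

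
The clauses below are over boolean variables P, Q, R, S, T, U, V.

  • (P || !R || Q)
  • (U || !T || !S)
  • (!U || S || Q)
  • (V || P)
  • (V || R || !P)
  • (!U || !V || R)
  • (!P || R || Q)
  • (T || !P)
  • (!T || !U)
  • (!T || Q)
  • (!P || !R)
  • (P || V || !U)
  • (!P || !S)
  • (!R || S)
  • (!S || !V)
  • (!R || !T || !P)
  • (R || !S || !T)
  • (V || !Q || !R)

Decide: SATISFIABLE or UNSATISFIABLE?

SATISFIABLE

Try P = False.
  then V is forced to True.
  then S is forced to False.
  then R is forced to False.
  then U is forced to False.
Try Q = True.
T is now unconstrained; take T = True.
So P=0, Q=1, R=0, S=0, T=1, U=0, V=1 is a satisfying assignment.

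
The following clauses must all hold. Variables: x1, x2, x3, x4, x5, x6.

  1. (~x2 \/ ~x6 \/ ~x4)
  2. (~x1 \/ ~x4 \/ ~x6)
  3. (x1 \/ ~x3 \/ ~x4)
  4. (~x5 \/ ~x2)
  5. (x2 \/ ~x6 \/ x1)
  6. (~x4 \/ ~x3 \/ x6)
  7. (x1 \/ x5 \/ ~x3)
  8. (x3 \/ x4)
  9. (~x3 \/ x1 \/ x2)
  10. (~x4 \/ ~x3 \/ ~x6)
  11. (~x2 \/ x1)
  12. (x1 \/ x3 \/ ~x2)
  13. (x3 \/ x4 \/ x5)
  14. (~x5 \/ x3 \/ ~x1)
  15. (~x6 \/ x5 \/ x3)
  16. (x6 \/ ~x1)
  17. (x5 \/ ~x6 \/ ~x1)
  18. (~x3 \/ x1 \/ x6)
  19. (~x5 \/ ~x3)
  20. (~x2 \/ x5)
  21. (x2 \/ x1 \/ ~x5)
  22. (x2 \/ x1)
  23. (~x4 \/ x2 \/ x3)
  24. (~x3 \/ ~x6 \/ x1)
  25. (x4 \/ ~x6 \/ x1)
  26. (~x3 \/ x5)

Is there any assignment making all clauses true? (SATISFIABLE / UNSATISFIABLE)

x1 = True:
  propagation gives x6=True, x4=False, x3=True, x5=True; an empty clause results — contradiction.
x1 = False:
  propagation gives x2=False; an empty clause results — contradiction.
Every branch closes, so no satisfying assignment exists.

UNSATISFIABLE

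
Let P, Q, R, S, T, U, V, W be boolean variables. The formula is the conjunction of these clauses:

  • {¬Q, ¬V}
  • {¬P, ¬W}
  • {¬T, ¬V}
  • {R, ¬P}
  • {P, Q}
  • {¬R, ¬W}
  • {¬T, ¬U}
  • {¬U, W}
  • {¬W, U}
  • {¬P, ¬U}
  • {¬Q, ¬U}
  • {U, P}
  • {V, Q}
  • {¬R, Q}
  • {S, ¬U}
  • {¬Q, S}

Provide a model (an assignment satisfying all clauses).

P=True, Q=True, R=True, S=True, T=True, U=False, V=False, W=False

S occurs only positively in the remaining clauses — set S = True.
Branch on P: take P = True.
  then W is forced to False.
  then R is forced to True.
  then U is forced to False.
  then Q is forced to True.
  then V is forced to False.
T is now unconstrained; take T = True.
Check each clause:
  1. {¬V, ¬Q} — ¬V is true.
  2. {¬W, ¬P} — ¬W is true.
  3. {¬V, ¬T} — ¬V is true.
  4. {¬P, R} — R is true.
  5. {Q, P} — P is true.
  6. {¬W, ¬R} — ¬W is true.
  7. {¬U, ¬T} — ¬U is true.
  8. {¬U, W} — ¬U is true.
  9. {¬W, U} — ¬W is true.
  10. {¬U, ¬P} — ¬U is true.
  11. {¬U, ¬Q} — ¬U is true.
  12. {P, U} — P is true.
  13. {Q, V} — Q is true.
  14. {Q, ¬R} — Q is true.
  15. {¬U, S} — ¬U is true.
  16. {S, ¬Q} — S is true.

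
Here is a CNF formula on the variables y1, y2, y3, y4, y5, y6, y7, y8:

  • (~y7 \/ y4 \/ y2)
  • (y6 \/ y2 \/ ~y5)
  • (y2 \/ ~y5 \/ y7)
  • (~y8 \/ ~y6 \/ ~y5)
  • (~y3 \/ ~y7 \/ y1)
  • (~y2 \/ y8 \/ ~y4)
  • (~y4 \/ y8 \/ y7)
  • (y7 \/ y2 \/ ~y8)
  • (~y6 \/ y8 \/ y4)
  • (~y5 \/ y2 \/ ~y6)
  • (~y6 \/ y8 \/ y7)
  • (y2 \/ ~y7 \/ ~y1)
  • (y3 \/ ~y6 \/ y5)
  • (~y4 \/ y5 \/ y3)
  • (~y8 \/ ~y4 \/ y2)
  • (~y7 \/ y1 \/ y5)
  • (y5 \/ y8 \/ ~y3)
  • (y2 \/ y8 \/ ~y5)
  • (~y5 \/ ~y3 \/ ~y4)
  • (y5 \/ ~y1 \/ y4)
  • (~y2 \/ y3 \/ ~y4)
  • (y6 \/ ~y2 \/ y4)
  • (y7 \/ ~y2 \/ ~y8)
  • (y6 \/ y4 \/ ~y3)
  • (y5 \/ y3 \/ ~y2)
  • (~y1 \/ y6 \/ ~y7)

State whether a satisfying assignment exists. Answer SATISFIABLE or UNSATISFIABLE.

SATISFIABLE

Branch on y1: take y1 = True.
Try y2 = True.
Set y3 = True and propagate.
For the remaining variables, y4 = True, y5 = False, y6 = True, y7 = True, y8 = True works.
So y1=T, y2=T, y3=T, y4=T, y5=F, y6=T, y7=T, y8=T is a satisfying assignment.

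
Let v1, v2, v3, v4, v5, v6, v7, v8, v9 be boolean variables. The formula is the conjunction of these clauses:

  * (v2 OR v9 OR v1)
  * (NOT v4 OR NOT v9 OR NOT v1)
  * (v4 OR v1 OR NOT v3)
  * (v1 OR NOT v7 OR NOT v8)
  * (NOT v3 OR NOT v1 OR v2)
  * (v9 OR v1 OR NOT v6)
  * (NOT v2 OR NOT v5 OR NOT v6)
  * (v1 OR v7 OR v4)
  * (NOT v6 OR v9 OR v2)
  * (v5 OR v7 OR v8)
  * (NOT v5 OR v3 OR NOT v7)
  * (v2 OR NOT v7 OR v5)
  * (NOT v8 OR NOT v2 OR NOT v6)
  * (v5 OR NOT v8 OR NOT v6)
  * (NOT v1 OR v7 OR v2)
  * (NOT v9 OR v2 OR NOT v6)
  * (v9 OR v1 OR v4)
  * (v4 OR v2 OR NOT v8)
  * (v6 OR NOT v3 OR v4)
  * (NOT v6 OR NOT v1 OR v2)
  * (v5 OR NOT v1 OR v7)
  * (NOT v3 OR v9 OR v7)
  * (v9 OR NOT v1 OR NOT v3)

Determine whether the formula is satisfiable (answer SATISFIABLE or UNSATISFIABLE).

Branch on v1: take v1 = True.
Set v2 = True and propagate.
Set v3 = False and propagate.
The remaining clauses are satisfied by v4 = False, v5 = False, v6 = False, v7 = True, v8 = False, v9 = True.
So v1=T, v2=T, v3=F, v4=F, v5=F, v6=F, v7=T, v8=F, v9=T is a satisfying assignment.

SATISFIABLE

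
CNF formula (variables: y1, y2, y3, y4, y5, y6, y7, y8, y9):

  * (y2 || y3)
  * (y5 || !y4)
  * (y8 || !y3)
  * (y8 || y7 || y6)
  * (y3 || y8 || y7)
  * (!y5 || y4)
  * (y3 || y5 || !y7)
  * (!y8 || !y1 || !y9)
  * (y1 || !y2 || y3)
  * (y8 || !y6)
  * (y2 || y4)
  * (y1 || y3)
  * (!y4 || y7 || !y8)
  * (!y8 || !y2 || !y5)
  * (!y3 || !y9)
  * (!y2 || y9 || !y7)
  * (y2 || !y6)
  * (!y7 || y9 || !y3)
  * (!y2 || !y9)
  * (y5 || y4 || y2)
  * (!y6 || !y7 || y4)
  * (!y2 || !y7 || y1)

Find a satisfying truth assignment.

y1=F  y2=T  y3=T  y4=F  y5=F  y6=F  y7=F  y8=T  y9=F

Branch on y1: take y1 = False.
  then y3 is forced to True.
  then y8 is forced to True.
  then y9 is forced to False.
  then y7 is forced to False.
  then y4 is forced to False.
  then y5 is forced to False.
  then y2 is forced to True.
y6 is now unconstrained; take y6 = False.
Every clause has at least one true literal under this assignment.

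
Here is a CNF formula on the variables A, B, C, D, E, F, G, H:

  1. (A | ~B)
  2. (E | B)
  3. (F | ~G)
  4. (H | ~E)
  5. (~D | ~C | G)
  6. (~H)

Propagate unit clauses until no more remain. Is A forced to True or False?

True

Unit clause (~H) sets H = False.
In (~E | H), H is now false; ~E must hold, so E = False.
(B | E) with E = False leaves only B, so B = True.
(~B | A): since B = True, the clause reduces to (A). A = True.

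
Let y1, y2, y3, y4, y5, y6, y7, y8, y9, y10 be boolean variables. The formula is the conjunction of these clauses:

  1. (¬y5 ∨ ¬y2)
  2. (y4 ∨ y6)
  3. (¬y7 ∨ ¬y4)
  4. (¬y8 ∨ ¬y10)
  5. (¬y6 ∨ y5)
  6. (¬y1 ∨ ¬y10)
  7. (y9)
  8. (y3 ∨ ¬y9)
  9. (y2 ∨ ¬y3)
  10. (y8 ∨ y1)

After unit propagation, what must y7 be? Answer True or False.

(y9) stands alone — y9 = True.
(¬y9 ∨ y3) with y9 = True leaves only y3, so y3 = True.
(y2 ∨ ¬y3): since y3 = True, the clause reduces to (y2). y2 = True.
(¬y5 ∨ ¬y2): since y2 = True, the clause reduces to (¬y5). y5 = False.
(y5 ∨ ¬y6): since y5 = False, the clause reduces to (¬y6). y6 = False.
(y6 ∨ y4) with y6 = False leaves only y4, so y4 = True.
(¬y7 ∨ ¬y4) with y4 = True leaves only ¬y7, so y7 = False.

False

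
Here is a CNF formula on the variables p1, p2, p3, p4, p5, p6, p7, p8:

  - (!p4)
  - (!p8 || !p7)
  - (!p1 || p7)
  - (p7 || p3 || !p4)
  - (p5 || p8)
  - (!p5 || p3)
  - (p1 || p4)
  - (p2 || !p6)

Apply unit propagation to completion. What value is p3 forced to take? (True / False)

True

(!p4) is a unit clause: p4 = False.
In (p4 || p1), p4 is now false; p1 must hold, so p1 = True.
(!p1 || p7): since p1 = True, the clause reduces to (p7). p7 = True.
From (!p7 || !p8) and p7 = True: p8 = False.
From (p8 || p5) and p8 = False: p5 = True.
(p3 || !p5) with p5 = True leaves only p3, so p3 = True.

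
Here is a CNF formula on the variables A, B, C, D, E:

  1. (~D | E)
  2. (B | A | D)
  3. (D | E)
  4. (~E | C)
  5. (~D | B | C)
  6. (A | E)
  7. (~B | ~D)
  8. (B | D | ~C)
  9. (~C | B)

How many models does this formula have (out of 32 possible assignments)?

2

The models are:
  A=F B=T C=T D=F E=T
  A=T B=T C=T D=F E=T
Count: 2.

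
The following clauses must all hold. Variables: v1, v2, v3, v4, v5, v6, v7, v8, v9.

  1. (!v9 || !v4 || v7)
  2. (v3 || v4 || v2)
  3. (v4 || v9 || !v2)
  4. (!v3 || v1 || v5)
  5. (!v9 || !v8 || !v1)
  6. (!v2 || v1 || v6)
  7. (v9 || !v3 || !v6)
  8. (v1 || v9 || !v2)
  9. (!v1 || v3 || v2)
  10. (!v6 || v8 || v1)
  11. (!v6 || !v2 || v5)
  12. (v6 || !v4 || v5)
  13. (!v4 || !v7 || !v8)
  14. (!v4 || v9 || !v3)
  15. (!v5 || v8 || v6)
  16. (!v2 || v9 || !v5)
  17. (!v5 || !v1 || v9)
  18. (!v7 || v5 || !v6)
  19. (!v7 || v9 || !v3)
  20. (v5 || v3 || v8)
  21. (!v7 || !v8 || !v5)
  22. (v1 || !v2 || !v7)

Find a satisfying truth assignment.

Set v1 = False and propagate.
For the remaining variables, v2 = False, v3 = True, v4 = False, v5 = True, v6 = True, v7 = False, v8 = True, v9 = True works.
Every clause has at least one true literal under this assignment.

v1=F, v2=F, v3=T, v4=F, v5=T, v6=T, v7=F, v8=T, v9=T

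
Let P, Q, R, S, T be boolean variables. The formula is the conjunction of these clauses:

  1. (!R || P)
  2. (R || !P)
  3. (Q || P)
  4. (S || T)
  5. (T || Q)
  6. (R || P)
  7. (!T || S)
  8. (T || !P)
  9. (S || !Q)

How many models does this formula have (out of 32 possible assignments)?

Satisfying assignments:
  P=1 Q=0 R=1 S=1 T=1
  P=1 Q=1 R=1 S=1 T=1
That's 2 in total.

2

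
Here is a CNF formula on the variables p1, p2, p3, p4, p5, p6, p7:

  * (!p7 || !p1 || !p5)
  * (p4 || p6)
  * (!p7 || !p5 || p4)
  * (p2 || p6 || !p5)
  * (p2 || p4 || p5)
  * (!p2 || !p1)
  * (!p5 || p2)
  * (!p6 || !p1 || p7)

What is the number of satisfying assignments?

Case analysis on p5 and p2:
  p5=1, p2=1: p3 free; 5 ways for (p1,p4,p6,p7) × 2^1 = 10.
  p5=1, p2=0: a clause becomes empty — 0.
  p5=0, p2=1: p3, p7 free; 3 ways for (p1,p4,p6) × 2^2 = 12.
  p5=0, p2=0: p3 free; 7 ways for (p1,p4,p6,p7) × 2^1 = 14.
Total: 10 + 0 + 12 + 14 = 36.

36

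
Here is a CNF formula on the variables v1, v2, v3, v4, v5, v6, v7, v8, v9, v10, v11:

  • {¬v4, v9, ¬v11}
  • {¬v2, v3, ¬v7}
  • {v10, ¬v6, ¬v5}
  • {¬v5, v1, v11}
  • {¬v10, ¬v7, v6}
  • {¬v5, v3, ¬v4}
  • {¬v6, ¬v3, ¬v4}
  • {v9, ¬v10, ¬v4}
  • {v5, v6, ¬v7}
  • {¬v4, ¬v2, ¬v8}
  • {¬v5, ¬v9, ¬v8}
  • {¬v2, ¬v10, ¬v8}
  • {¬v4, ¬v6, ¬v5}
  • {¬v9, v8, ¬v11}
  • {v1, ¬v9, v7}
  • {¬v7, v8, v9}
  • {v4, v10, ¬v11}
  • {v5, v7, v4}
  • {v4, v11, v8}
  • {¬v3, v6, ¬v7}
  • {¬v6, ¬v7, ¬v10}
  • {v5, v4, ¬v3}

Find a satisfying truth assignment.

v1=F, v2=F, v3=F, v4=T, v5=F, v6=T, v7=T, v8=T, v9=T, v10=F, v11=T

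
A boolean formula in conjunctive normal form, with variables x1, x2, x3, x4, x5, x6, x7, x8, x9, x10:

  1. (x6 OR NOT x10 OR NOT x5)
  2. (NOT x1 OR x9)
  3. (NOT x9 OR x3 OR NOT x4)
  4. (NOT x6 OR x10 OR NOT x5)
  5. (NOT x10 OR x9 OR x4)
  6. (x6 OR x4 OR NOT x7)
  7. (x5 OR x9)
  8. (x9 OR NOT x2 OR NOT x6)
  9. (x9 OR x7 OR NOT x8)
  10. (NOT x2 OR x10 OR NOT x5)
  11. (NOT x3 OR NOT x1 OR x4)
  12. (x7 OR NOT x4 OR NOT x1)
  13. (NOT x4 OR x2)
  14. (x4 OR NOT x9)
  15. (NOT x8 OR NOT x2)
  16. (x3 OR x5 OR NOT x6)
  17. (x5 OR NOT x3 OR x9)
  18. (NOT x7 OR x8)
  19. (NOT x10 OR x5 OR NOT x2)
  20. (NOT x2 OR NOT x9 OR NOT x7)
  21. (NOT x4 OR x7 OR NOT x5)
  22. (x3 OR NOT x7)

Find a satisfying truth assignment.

x1=False, x2=True, x3=True, x4=True, x5=False, x6=False, x7=False, x8=False, x9=True, x10=False

Pure literal: x1 appears only negated; assign x1 = False.
Set x2 = True and propagate.
  then x8 is forced to False.
  then x7 is forced to False.
Set x3 = True and propagate.
The remaining clauses are satisfied by x4 = True, x5 = False, x6 = False, x9 = True, x10 = False.
Every clause has at least one true literal under this assignment.
Check each clause:
  1. (x6 OR NOT x10 OR NOT x5) — NOT x5 is true.
  2. (x9 OR NOT x1) — x9 is true.
  3. (NOT x9 OR NOT x4 OR x3) — x3 is true.
  4. (x10 OR NOT x5 OR NOT x6) — NOT x6 is true.
  5. (x4 OR NOT x10 OR x9) — x9 is true.
  6. (NOT x7 OR x6 OR x4) — NOT x7 is true.
  7. (x5 OR x9) — x9 is true.
  8. (NOT x2 OR NOT x6 OR x9) — x9 is true.
  9. (x9 OR x7 OR NOT x8) — NOT x8 is true.
  10. (NOT x5 OR NOT x2 OR x10) — NOT x5 is true.
  11. (x4 OR NOT x3 OR NOT x1) — x4 is true.
  12. (x7 OR NOT x1 OR NOT x4) — NOT x1 is true.
  13. (NOT x4 OR x2) — x2 is true.
  14. (x4 OR NOT x9) — x4 is true.
  15. (NOT x2 OR NOT x8) — NOT x8 is true.
  16. (NOT x6 OR x3 OR x5) — NOT x6 is true.
  17. (x5 OR x9 OR NOT x3) — x9 is true.
  18. (x8 OR NOT x7) — NOT x7 is true.
  19. (NOT x2 OR x5 OR NOT x10) — NOT x10 is true.
  20. (NOT x9 OR NOT x7 OR NOT x2) — NOT x7 is true.
  21. (NOT x5 OR x7 OR NOT x4) — NOT x5 is true.
  22. (NOT x7 OR x3) — NOT x7 is true.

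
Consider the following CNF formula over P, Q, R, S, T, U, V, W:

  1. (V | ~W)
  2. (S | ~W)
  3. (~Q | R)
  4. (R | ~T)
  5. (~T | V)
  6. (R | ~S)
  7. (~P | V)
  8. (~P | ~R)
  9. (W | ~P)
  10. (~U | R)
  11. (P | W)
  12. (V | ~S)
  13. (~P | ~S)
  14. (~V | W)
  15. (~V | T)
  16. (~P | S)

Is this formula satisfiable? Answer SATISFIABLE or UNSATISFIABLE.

SATISFIABLE

Q occurs only negated in the remaining clauses — set Q = False.
Set P = False and propagate.
  then W is forced to True.
  then V is forced to True.
  then S is forced to True.
  then R is forced to True.
  then T is forced to True.
U is now unconstrained; take U = True.
So P = False, Q = False, R = True, S = True, T = True, U = True, V = True, W = True is a satisfying assignment.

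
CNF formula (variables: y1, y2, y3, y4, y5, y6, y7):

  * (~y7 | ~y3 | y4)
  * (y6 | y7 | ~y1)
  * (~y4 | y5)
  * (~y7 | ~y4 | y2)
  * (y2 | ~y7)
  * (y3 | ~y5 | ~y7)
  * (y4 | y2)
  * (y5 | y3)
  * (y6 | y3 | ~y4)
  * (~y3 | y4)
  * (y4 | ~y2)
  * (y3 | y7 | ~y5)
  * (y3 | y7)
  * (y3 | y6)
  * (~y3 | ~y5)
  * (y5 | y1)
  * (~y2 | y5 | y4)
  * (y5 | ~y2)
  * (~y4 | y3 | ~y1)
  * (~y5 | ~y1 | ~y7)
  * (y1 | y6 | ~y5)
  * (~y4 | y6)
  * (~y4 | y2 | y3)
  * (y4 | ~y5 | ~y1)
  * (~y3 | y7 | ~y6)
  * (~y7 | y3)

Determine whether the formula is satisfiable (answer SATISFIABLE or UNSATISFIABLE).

y3 = True:
  propagation gives y4=True, y5=True; an empty clause results — contradiction.
y3 = False:
  propagation gives y5=True, y7=False; an empty clause results — contradiction.
Every branch closes, so no satisfying assignment exists.

UNSATISFIABLE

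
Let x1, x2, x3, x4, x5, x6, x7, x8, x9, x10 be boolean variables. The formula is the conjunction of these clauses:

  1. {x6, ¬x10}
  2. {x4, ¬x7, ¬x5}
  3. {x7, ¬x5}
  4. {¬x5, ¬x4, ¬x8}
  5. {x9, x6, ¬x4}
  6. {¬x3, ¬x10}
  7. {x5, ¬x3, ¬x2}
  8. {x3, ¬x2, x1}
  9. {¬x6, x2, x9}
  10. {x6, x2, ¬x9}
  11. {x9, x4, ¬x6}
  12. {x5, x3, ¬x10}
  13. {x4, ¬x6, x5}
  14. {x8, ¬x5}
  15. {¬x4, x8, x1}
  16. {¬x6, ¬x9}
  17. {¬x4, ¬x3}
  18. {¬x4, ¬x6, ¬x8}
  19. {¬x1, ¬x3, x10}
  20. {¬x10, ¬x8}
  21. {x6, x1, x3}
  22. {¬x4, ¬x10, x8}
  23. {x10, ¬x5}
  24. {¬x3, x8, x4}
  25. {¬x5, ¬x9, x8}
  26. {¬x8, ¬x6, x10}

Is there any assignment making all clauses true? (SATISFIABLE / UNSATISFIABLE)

Try x1 = True.
Try x2 = True.
Set x3 = False and propagate.
The remaining clauses are satisfied by x4 = True, x5 = False, x6 = False, x7 = True, x8 = True, x9 = True, x10 = False.
So x1 = 1, x2 = 1, x3 = 0, x4 = 1, x5 = 0, x6 = 0, x7 = 1, x8 = 1, x9 = 1, x10 = 0 is a satisfying assignment.

SATISFIABLE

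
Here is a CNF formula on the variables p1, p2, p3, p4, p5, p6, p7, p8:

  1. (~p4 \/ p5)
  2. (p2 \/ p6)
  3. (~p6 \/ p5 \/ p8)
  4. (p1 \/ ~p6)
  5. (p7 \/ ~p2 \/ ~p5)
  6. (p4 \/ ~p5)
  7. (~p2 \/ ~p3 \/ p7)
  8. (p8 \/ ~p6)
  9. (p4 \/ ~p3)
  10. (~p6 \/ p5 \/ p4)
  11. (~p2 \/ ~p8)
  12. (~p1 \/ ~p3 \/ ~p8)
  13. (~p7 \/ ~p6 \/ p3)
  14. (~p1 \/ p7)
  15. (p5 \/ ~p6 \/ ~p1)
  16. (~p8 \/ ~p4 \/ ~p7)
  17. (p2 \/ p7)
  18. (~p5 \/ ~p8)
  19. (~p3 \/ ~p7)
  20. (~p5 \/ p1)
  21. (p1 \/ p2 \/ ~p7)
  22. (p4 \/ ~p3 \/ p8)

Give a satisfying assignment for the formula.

p1 = False, p2 = True, p3 = False, p4 = False, p5 = False, p6 = False, p7 = True, p8 = False

Try p1 = False.
  then p6 is forced to False.
  then p2 is forced to True.
  then p8 is forced to False.
  then p5 is forced to False.
  then p4 is forced to False.
  then p3 is forced to False.
p7 is now unconstrained; take p7 = True.
Every clause has at least one true literal under this assignment.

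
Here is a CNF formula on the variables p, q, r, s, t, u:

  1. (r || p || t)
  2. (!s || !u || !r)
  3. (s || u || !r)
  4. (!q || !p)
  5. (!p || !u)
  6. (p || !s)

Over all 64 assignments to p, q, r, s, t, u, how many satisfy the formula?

Split on p, then r.
  p=1, r=1: remaining (q,s,t,u) ∈ {(0,1,0,0); (0,1,1,0)} — 2.
  p=1, r=0: remaining (q,s,t,u) ∈ {(0,0,0,0); (0,0,1,0); (0,1,0,0); (0,1,1,0)} — 4.
  p=0, r=1: remaining (q,s,t,u) ∈ {(0,0,0,1); (0,0,1,1); (1,0,0,1); (1,0,1,1)} — 4.
  p=0, r=0: remaining (q,s,t,u) ∈ {(0,0,1,0); (0,0,1,1); (1,0,1,0); (1,0,1,1)} — 4.
Total: 2 + 4 + 4 + 4 = 14.

14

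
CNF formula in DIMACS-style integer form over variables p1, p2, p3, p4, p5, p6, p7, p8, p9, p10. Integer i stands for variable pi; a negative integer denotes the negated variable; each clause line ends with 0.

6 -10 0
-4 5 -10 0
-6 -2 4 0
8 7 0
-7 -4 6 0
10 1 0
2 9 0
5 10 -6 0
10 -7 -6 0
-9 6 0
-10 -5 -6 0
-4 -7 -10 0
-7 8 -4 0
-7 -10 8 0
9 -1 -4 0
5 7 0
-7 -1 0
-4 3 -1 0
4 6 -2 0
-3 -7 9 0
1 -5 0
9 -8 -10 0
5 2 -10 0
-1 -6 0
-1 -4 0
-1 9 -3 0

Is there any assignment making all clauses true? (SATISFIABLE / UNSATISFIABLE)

UNSATISFIABLE

p10 = True:
  propagation gives p6=True, p5=False, p4=False, p2=False; an empty clause results — contradiction.
p10 = False:
  propagation gives p1=True, p7=False, p8=True, p5=True; an empty clause results — contradiction.
Every branch closes, so no satisfying assignment exists.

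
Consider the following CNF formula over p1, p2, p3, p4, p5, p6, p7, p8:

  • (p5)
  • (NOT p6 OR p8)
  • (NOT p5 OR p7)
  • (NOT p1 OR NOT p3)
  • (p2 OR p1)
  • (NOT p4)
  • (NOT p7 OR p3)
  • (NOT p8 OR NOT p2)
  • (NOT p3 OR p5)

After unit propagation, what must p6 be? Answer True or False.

False

(p5) is a unit clause: p5 = True.
(p7 OR NOT p5): since p5 = True, the clause reduces to (p7). p7 = True.
Unit clause (NOT p4) sets p4 = False.
(NOT p7 OR p3): since p7 = True, the clause reduces to (p3). p3 = True.
(NOT p3 OR NOT p1) with p3 = True leaves only NOT p1, so p1 = False.
(p2 OR p1): since p1 = False, the clause reduces to (p2). p2 = True.
From (NOT p8 OR NOT p2) and p2 = True: p8 = False.
From (p8 OR NOT p6) and p8 = False: p6 = False.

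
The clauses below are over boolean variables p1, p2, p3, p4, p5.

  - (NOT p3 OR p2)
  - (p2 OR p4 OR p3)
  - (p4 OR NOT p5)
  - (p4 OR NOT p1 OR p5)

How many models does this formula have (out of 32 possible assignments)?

14

Case analysis on p4 and p2:
  p4=1, p2=1: p1, p3, p5 free → 2^3 = 8.
  p4=1, p2=0: remaining (p1,p3,p5) ∈ {(0,0,0); (0,0,1); (1,0,0); (1,0,1)} — 4.
  p4=0, p2=1: remaining (p1,p3,p5) ∈ {(0,0,0); (0,1,0)} — 2.
  p4=0, p2=0: a clause becomes empty — 0.
Total: 8 + 4 + 2 + 0 = 14.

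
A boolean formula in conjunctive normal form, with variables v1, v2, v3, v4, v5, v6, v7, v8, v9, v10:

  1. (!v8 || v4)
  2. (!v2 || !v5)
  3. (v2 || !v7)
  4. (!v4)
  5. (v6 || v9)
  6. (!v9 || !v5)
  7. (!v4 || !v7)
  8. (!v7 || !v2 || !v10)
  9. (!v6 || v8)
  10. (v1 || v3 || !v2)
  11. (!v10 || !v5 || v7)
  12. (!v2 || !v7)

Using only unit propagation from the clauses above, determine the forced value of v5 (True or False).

False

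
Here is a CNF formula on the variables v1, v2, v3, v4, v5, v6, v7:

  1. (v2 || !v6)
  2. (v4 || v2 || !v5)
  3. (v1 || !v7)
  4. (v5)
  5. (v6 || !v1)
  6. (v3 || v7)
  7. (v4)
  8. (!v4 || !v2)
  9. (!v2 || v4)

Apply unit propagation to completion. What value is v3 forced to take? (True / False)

True

(v5) stands alone — v5 = True.
(v4) is a unit clause: v4 = True.
(!v2 || !v4) with v4 = True leaves only !v2, so v2 = False.
In (!v6 || v2), v2 is now false; !v6 must hold, so v6 = False.
From (!v1 || v6) and v6 = False: v1 = False.
(v1 || !v7) with v1 = False leaves only !v7, so v7 = False.
From (v7 || v3) and v7 = False: v3 = True.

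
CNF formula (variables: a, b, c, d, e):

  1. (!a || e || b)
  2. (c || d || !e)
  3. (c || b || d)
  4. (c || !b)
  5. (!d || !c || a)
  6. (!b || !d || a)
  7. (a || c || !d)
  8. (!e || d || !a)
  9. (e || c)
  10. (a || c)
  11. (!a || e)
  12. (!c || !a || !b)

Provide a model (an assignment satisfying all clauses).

Branch on a: take a = False.
  then c is forced to True.
  then d is forced to False.
b, e are now unconstrained; take b = False, e = True.

a = False, b = False, c = True, d = False, e = True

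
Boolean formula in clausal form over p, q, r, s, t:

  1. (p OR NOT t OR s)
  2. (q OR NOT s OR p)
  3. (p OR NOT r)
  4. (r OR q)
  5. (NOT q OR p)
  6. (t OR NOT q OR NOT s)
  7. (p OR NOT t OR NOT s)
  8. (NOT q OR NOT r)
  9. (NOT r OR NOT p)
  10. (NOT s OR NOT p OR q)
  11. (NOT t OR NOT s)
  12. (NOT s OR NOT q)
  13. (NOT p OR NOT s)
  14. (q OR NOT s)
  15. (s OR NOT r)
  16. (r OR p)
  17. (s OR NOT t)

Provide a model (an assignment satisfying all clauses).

p=1, q=1, r=0, s=0, t=0

Check each clause:
  1. (s OR NOT t OR p) — p is true.
  2. (NOT s OR p OR q) — p is true.
  3. (NOT r OR p) — p is true.
  4. (r OR q) — q is true.
  5. (NOT q OR p) — p is true.
  6. (t OR NOT s OR NOT q) — NOT s is true.
  7. (p OR NOT s OR NOT t) — p is true.
  8. (NOT r OR NOT q) — NOT r is true.
  9. (NOT r OR NOT p) — NOT r is true.
  10. (q OR NOT s OR NOT p) — q is true.
  11. (NOT s OR NOT t) — NOT t is true.
  12. (NOT q OR NOT s) — NOT s is true.
  13. (NOT s OR NOT p) — NOT s is true.
  14. (q OR NOT s) — q is true.
  15. (s OR NOT r) — NOT r is true.
  16. (p OR r) — p is true.
  17. (s OR NOT t) — NOT t is true.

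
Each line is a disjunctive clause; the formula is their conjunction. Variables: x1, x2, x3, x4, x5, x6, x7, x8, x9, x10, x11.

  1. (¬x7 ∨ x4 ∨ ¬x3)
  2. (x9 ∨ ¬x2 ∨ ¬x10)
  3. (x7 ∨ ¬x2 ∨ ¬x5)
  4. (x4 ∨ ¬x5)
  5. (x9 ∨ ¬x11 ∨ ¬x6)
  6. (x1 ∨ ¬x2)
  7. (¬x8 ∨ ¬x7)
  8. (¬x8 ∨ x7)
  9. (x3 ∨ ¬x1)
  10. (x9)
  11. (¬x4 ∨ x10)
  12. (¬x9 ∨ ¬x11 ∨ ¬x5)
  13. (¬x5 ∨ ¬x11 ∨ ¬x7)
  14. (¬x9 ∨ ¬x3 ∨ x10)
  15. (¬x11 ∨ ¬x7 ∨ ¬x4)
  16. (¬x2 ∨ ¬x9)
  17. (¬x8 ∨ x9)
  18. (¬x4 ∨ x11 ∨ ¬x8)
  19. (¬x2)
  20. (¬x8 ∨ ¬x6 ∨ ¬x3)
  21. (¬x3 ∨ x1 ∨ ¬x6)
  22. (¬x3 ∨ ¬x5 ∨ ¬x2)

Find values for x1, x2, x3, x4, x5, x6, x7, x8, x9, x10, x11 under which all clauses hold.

x1=0, x2=0, x3=0, x4=1, x5=1, x6=1, x7=1, x8=0, x9=1, x10=1, x11=0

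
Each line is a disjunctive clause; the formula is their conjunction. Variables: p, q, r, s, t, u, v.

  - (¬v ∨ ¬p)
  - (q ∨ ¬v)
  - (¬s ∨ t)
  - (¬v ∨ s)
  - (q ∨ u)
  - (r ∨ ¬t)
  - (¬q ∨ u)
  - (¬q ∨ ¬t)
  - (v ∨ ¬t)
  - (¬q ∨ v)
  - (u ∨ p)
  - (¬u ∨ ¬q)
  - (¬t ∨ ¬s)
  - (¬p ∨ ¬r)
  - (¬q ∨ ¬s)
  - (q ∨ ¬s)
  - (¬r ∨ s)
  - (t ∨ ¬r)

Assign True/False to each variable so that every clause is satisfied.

Branch on p: take p = True.
  then v is forced to False.
  then t is forced to False.
  then s is forced to False.
  then q is forced to False.
  then u is forced to True.
  then r is forced to False.

p = True, q = False, r = False, s = False, t = False, u = True, v = False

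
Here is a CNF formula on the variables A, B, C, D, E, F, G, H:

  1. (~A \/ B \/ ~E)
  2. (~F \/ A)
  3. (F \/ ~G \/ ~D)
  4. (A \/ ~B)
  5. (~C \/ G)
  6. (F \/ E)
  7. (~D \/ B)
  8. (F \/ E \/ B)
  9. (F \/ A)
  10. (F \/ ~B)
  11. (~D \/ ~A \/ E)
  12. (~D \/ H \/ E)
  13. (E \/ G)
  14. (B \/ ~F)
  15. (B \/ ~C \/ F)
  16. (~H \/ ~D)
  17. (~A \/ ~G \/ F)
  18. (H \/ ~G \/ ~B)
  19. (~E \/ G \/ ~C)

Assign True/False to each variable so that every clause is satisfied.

D occurs only negated in the remaining clauses — set D = False.
Set A = True and propagate.
Try B = True.
  then F is forced to True.
Set C = True and propagate.
  then G is forced to True.
  then H is forced to True.
E is now unconstrained; take E = False.

A = T, B = T, C = T, D = F, E = F, F = T, G = T, H = T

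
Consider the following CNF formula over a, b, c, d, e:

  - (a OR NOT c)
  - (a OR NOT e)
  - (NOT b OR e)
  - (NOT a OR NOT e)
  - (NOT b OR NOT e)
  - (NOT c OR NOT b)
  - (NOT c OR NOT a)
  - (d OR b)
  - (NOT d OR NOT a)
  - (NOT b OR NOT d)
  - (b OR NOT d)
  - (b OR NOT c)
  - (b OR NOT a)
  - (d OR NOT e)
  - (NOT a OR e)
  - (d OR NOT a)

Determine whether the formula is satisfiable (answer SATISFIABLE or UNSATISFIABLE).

UNSATISFIABLE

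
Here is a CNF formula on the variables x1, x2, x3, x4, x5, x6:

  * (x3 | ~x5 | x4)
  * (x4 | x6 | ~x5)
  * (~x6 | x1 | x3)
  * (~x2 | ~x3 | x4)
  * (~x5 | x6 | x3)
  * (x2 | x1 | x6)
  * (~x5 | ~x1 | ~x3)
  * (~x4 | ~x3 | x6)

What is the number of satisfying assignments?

22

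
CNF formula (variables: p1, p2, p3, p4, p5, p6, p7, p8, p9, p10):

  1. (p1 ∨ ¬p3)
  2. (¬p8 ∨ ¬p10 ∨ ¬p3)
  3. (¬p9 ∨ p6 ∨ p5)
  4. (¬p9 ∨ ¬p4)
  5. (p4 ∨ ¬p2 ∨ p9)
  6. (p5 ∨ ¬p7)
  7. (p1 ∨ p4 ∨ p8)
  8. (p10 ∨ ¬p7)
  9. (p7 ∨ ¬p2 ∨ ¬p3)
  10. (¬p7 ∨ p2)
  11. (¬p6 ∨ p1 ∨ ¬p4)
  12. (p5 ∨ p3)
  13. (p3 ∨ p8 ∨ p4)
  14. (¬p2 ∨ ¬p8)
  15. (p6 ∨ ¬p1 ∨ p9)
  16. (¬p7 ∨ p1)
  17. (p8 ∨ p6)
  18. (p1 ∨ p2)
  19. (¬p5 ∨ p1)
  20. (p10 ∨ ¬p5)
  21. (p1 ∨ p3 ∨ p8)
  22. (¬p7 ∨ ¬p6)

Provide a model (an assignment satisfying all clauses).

Set p1 = True and propagate.
Try p2 = False.
  then p7 is forced to False.
The remaining clauses are satisfied by p3 = True, p4 = True, p5 = True, p6 = True, p8 = False, p9 = False, p10 = True.

p1 = 1, p2 = 0, p3 = 1, p4 = 1, p5 = 1, p6 = 1, p7 = 0, p8 = 0, p9 = 0, p10 = 1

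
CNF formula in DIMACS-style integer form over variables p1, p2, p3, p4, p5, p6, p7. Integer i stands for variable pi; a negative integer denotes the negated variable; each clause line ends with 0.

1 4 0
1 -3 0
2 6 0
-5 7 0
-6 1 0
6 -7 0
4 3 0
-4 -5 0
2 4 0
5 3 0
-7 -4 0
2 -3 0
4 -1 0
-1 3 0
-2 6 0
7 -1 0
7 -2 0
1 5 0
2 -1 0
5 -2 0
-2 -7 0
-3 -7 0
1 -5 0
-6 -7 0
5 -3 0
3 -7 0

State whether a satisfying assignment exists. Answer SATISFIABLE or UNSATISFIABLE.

UNSATISFIABLE

p1 = True:
  propagation gives p4=True, p5=False, p3=True; an empty clause results — contradiction.
p1 = False:
  propagation gives p4=True, p3=False, p6=False, p2=True; an empty clause results — contradiction.
Every branch closes, so no satisfying assignment exists.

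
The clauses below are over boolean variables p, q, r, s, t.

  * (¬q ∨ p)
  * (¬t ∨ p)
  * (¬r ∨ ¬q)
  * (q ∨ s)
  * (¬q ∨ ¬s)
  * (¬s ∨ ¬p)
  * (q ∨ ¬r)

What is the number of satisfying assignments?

3

Satisfying assignments:
  p=F q=F r=F s=T t=F
  p=T q=T r=F s=F t=F
  p=T q=T r=F s=F t=T
That's 3 in total.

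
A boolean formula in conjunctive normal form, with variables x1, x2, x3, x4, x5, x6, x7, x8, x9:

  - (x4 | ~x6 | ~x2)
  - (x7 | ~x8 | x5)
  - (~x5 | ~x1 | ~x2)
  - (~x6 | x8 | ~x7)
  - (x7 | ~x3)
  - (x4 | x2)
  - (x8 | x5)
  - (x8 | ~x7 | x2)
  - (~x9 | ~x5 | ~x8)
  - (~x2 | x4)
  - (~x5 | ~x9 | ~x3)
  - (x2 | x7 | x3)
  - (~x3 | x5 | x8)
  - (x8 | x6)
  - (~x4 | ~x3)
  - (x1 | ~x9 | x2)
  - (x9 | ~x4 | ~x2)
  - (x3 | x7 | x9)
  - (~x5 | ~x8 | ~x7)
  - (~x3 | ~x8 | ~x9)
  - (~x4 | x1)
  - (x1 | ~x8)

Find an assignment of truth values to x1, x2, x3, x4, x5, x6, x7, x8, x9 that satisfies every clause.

x1 = T, x2 = F, x3 = F, x4 = T, x5 = F, x6 = T, x7 = T, x8 = T, x9 = F

Set x1 = True and propagate.
For the remaining variables, x2 = False, x3 = False, x4 = True, x5 = False, x6 = True, x7 = True, x8 = True, x9 = False works.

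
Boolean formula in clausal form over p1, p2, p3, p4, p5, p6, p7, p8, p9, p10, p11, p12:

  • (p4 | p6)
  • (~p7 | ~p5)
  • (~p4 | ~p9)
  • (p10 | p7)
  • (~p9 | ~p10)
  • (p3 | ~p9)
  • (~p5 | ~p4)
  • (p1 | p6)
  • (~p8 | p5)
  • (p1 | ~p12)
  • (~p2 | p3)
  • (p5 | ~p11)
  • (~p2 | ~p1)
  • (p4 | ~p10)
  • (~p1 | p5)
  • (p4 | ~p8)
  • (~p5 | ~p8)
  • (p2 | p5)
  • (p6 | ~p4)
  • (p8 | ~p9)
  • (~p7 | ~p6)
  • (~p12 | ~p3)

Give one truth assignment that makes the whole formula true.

p1 = F, p2 = T, p3 = T, p4 = T, p5 = F, p6 = T, p7 = F, p8 = F, p9 = F, p10 = T, p11 = F, p12 = F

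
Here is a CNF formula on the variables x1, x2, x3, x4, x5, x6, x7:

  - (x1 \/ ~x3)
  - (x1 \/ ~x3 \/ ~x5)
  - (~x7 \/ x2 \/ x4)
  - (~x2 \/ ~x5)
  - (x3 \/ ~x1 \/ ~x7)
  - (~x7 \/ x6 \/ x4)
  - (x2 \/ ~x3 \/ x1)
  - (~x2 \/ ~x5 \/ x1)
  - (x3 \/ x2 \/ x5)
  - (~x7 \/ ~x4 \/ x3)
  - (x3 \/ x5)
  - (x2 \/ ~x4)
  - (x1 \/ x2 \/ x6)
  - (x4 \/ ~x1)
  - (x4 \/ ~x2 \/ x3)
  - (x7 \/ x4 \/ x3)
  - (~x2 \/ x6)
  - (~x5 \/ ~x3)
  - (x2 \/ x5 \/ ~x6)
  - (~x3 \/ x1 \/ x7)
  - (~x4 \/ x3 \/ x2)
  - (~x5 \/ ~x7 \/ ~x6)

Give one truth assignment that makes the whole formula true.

x1 = T  x2 = T  x3 = T  x4 = T  x5 = F  x6 = T  x7 = T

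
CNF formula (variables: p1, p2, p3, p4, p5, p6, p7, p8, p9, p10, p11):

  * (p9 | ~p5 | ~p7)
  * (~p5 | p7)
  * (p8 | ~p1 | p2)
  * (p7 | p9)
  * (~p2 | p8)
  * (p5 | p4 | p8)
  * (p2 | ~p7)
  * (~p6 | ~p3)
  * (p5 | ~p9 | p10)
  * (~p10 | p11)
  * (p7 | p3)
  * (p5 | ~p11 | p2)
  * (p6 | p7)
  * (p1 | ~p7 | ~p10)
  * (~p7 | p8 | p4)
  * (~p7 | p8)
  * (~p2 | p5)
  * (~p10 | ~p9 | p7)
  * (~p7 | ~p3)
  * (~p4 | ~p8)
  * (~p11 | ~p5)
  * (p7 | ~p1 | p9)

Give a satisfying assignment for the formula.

Try p1 = False.
Branch on p2: take p2 = True.
  then p8 is forced to True.
  then p5 is forced to True.
  then p7 is forced to True.
  then p9 is forced to True.
  then p10 is forced to False.
  then p3 is forced to False.
  then p4 is forced to False.
  then p11 is forced to False.
p6 is now unconstrained; take p6 = False.
Every clause has at least one true literal under this assignment.

p1 = False, p2 = True, p3 = False, p4 = False, p5 = True, p6 = False, p7 = True, p8 = True, p9 = True, p10 = False, p11 = False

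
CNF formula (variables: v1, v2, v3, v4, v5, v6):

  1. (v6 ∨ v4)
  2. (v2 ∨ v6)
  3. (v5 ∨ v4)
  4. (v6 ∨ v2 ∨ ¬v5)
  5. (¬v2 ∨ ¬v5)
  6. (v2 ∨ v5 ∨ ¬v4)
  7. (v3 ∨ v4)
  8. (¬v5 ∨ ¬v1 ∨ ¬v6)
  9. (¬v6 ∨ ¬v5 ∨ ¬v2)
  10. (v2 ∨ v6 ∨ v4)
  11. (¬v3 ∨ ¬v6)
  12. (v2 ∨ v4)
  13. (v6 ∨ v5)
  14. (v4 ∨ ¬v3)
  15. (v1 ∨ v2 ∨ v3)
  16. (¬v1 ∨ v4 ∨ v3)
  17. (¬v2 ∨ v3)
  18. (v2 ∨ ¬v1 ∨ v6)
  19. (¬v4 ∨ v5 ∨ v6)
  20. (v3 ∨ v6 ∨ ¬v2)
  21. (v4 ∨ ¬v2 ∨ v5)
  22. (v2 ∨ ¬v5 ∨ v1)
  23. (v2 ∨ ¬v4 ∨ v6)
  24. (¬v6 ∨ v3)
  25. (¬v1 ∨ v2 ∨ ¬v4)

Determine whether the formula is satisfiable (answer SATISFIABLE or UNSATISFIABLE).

v2 = True:
  propagation gives v5=False, v4=True, v6=True, v3=False; an empty clause results — contradiction.
v2 = False:
  propagation gives v6=True, v3=False; an empty clause results — contradiction.
Every branch closes, so no satisfying assignment exists.

UNSATISFIABLE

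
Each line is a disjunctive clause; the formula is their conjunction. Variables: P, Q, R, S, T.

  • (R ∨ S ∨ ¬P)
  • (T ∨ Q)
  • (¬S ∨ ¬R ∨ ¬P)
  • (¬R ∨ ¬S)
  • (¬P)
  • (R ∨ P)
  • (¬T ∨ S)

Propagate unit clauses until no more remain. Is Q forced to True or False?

True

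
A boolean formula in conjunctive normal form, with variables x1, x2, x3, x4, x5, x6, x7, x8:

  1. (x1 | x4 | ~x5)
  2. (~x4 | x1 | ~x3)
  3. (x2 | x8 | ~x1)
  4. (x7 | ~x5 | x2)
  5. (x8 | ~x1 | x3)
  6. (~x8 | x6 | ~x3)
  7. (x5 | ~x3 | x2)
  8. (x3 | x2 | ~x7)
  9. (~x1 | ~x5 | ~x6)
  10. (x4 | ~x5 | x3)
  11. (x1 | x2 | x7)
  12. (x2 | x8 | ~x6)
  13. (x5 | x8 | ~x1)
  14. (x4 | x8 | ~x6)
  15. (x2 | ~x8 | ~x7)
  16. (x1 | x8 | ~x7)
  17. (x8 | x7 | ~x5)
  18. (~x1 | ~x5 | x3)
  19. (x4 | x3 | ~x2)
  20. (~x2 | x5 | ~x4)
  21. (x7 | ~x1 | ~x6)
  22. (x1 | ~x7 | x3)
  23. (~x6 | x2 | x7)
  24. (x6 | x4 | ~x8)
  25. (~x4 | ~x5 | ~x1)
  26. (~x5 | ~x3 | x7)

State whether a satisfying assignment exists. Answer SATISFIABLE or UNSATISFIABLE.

Set x1 = False and propagate.
Set x2 = True and propagate.
Set x3 = True and propagate.
  then x4 is forced to False.
  then x5 is forced to False.
The remaining clauses are satisfied by x6 = False, x7 = False, x8 = False.
So x1 = False, x2 = True, x3 = True, x4 = False, x5 = False, x6 = False, x7 = False, x8 = False is a satisfying assignment.

SATISFIABLE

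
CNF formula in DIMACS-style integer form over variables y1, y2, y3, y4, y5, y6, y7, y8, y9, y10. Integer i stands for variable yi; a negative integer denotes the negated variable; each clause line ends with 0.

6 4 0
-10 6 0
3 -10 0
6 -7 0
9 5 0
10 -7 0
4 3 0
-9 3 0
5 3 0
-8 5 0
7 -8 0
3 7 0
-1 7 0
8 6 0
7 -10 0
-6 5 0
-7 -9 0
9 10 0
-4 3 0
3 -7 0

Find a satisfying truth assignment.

y1 = F, y2 = F, y3 = T, y4 = T, y5 = T, y6 = T, y7 = T, y8 = T, y9 = F, y10 = T

Check each clause:
  1. (y6 \/ y4) — y4 is true.
  2. (~y10 \/ y6) — y6 is true.
  3. (y3 \/ ~y10) — y3 is true.
  4. (~y7 \/ y6) — y6 is true.
  5. (y9 \/ y5) — y5 is true.
  6. (~y7 \/ y10) — y10 is true.
  7. (y4 \/ y3) — y3 is true.
  8. (~y9 \/ y3) — y3 is true.
  9. (y5 \/ y3) — y3 is true.
  10. (y5 \/ ~y8) — y5 is true.
  11. (y7 \/ ~y8) — y7 is true.
  12. (y3 \/ y7) — y3 is true.
  13. (~y1 \/ y7) — ~y1 is true.
  14. (y6 \/ y8) — y8 is true.
  15. (~y10 \/ y7) — y7 is true.
  16. (y5 \/ ~y6) — y5 is true.
  17. (~y9 \/ ~y7) — ~y9 is true.
  18. (y10 \/ y9) — y10 is true.
  19. (~y4 \/ y3) — y3 is true.
  20. (y3 \/ ~y7) — y3 is true.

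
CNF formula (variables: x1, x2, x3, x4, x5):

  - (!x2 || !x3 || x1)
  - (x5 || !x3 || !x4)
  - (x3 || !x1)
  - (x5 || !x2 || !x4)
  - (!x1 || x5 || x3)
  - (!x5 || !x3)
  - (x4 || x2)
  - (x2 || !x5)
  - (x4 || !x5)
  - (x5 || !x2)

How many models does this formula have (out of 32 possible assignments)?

2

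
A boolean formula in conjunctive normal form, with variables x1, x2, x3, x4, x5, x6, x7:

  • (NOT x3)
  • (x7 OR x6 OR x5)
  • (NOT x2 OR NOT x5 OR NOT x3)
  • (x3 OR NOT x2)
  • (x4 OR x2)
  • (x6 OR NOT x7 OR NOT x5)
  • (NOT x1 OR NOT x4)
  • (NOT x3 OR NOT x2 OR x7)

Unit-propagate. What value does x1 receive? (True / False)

(NOT x3) is a unit clause: x3 = False.
(x3 OR NOT x2): since x3 = False, the clause reduces to (NOT x2). x2 = False.
From (x2 OR x4) and x2 = False: x4 = True.
(NOT x1 OR NOT x4): since x4 = True, the clause reduces to (NOT x1). x1 = False.

False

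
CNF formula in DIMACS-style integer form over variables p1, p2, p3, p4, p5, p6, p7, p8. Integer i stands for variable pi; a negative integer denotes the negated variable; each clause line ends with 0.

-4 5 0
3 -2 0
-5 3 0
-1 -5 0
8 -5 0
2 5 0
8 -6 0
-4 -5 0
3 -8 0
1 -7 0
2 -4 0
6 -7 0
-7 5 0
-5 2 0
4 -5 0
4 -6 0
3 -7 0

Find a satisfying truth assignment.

Pure literal: p3 appears only positively; assign p3 = True.
p7 occurs only negated in the remaining clauses — set p7 = False.
Try p1 = False.
Branch on p2: take p2 = True.
The remaining clauses are satisfied by p4 = False, p5 = False, p6 = False, p8 = True.

p1=F, p2=T, p3=T, p4=F, p5=F, p6=F, p7=F, p8=T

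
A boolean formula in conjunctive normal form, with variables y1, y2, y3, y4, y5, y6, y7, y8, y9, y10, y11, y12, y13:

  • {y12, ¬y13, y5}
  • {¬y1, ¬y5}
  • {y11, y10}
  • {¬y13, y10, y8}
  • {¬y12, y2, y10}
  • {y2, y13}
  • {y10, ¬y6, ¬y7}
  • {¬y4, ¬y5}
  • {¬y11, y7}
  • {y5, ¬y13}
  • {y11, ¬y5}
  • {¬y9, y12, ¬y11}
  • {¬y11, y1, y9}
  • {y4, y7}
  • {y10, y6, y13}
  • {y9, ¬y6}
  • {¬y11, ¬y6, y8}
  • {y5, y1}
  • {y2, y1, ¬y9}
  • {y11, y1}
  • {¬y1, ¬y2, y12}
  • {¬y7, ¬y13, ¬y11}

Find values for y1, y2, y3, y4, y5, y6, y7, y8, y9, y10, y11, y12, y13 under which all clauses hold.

y10 occurs only positively in the remaining clauses — set y10 = True.
Set y1 = True and propagate.
  then y5 is forced to False.
  then y13 is forced to False.
  then y2 is forced to True.
  then y12 is forced to True.
The remaining clauses are satisfied by y3 = False, y4 = True, y6 = True, y7 = False, y8 = False, y9 = True, y11 = False.
Check each clause:
  1. {¬y13, y12, y5} — ¬y13 is true.
  2. {¬y1, ¬y5} — ¬y5 is true.
  3. {y11, y10} — y10 is true.
  4. {y10, ¬y13, y8} — y10 is true.
  5. {y10, ¬y12, y2} — y10 is true.
  6. {y2, y13} — y2 is true.
  7. {y10, ¬y7, ¬y6} — ¬y7 is true.
  8. {¬y5, ¬y4} — ¬y5 is true.
  9. {y7, ¬y11} — ¬y11 is true.
  10. {y5, ¬y13} — ¬y13 is true.
  11. {y11, ¬y5} — ¬y5 is true.
  12. {y12, ¬y9, ¬y11} — y12 is true.
  13. {y9, y1, ¬y11} — y1 is true.
  14. {y4, y7} — y4 is true.
  15. {y13, y6, y10} — y10 is true.
  16. {y9, ¬y6} — y9 is true.
  17. {y8, ¬y6, ¬y11} — ¬y11 is true.
  18. {y5, y1} — y1 is true.
  19. {y1, ¬y9, y2} — y1 is true.
  20. {y11, y1} — y1 is true.
  21. {¬y1, ¬y2, y12} — y12 is true.
  22. {¬y13, ¬y11, ¬y7} — ¬y7 is true.

y1=True, y2=True, y3=False, y4=True, y5=False, y6=True, y7=False, y8=False, y9=True, y10=True, y11=False, y12=True, y13=False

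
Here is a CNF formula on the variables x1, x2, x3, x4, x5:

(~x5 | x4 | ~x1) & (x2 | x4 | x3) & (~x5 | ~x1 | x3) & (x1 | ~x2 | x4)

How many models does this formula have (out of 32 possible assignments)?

Case analysis on x1 and x4:
  x1=T, x4=T: x2 free; 3 ways for (x3,x5) × 2^1 = 6.
  x1=T, x4=F: remaining (x2,x3,x5) ∈ {(F,T,F); (T,F,F); (T,T,F)} — 3.
  x1=F, x4=T: x2, x3, x5 free → 2^3 = 8.
  x1=F, x4=F: remaining (x2,x3,x5) ∈ {(F,T,F); (F,T,T)} — 2.
Total: 6 + 3 + 8 + 2 = 19.

19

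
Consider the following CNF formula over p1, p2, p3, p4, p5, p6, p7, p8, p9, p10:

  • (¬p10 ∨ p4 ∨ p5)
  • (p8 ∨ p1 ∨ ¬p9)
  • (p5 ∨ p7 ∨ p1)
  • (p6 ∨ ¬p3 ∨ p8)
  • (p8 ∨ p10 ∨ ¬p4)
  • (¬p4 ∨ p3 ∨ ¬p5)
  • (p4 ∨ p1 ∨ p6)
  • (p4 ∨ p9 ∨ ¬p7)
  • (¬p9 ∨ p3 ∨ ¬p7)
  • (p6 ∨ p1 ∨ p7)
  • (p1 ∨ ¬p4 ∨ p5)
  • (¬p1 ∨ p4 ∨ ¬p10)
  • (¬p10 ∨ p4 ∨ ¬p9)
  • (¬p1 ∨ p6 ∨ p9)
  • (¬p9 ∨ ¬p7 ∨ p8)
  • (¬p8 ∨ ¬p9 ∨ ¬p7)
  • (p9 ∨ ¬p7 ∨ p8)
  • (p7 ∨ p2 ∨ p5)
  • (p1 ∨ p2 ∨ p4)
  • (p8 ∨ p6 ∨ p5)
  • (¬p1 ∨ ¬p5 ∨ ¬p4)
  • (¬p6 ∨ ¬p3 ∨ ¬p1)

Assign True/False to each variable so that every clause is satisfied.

p2 occurs only positively in the remaining clauses — set p2 = True.
Set p1 = False and propagate.
Branch on p3: take p3 = True.
For the remaining variables, p4 = False, p5 = True, p6 = True, p7 = False, p8 = False, p9 = False, p10 = False works.
Check each clause:
  1. (¬p10 ∨ p4 ∨ p5) — p5 is true.
  2. (p1 ∨ ¬p9 ∨ p8) — ¬p9 is true.
  3. (p7 ∨ p1 ∨ p5) — p5 is true.
  4. (¬p3 ∨ p6 ∨ p8) — p6 is true.
  5. (p10 ∨ p8 ∨ ¬p4) — ¬p4 is true.
  6. (¬p5 ∨ p3 ∨ ¬p4) — p3 is true.
  7. (p6 ∨ p1 ∨ p4) — p6 is true.
  8. (p4 ∨ p9 ∨ ¬p7) — ¬p7 is true.
  9. (¬p7 ∨ ¬p9 ∨ p3) — ¬p7 is true.
  10. (p1 ∨ p6 ∨ p7) — p6 is true.
  11. (p5 ∨ p1 ∨ ¬p4) — ¬p4 is true.
  12. (¬p1 ∨ p4 ∨ ¬p10) — ¬p1 is true.
  13. (¬p10 ∨ ¬p9 ∨ p4) — ¬p10 is true.
  14. (p6 ∨ ¬p1 ∨ p9) — p6 is true.
  15. (¬p7 ∨ ¬p9 ∨ p8) — ¬p7 is true.
  16. (¬p8 ∨ ¬p9 ∨ ¬p7) — ¬p8 is true.
  17. (¬p7 ∨ p9 ∨ p8) — ¬p7 is true.
  18. (p2 ∨ p5 ∨ p7) — p2 is true.
  19. (p4 ∨ p1 ∨ p2) — p2 is true.
  20. (p8 ∨ p6 ∨ p5) — p5 is true.
  21. (¬p4 ∨ ¬p5 ∨ ¬p1) — ¬p4 is true.
  22. (¬p3 ∨ ¬p1 ∨ ¬p6) — ¬p1 is true.

p1 = F  p2 = T  p3 = T  p4 = F  p5 = T  p6 = T  p7 = F  p8 = F  p9 = F  p10 = F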